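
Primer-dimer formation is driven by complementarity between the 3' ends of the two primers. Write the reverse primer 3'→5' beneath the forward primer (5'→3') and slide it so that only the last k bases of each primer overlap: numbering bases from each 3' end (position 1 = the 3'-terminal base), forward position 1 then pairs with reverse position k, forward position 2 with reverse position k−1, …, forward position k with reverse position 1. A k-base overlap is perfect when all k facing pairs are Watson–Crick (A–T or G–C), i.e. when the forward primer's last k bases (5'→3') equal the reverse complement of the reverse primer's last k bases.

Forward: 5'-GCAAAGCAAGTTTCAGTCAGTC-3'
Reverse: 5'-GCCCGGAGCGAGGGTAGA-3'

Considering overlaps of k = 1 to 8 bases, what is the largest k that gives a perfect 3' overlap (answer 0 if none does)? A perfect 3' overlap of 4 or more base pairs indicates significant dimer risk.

Last 8 bases (5'→3') — forward …AGTCAGTC, reverse …AGGGTAGA.
Reverse complement of the reverse primer's last 8 bases: TCTACCCT; its first k bases are the reverse complement of the reverse primer's last k bases, so a perfect k-base overlap needs the forward primer's last k bases to equal them.
Comparing (forward last k vs required): k=1: C vs T ✗; k=2: TC vs TC ✓; k=3: GTC vs TCT ✗; k=4: AGTC vs TCTA ✗; k=5: CAGTC vs TCTAC ✗; k=6: TCAGTC vs TCTACC ✗; k=7: GTCAGTC vs TCTACCC ✗; k=8: AGTCAGTC vs TCTACCCT ✗.
Only k = 2 is perfect, so the longest perfect 3' overlap is 2.

Longest perfect overlap: 2 complementary base pairs; below the dimer-risk threshold (threshold 4).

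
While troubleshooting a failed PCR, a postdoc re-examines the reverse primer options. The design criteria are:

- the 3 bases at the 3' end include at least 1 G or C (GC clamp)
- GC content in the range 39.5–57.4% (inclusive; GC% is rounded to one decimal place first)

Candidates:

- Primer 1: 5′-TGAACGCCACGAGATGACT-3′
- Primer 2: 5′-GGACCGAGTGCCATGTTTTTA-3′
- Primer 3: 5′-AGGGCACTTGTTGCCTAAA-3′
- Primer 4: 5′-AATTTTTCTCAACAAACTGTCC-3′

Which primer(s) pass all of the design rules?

Primer 1 (19 nt, A=6 T=3 G=5 C=5): 3' end ACT has 1 G/C ✓; GC 10/19 = 52.6% ✓ — passes.
Primer 2 (21 nt, A=4 T=7 G=6 C=4): 3' end TTA has 0 G/C, need ≥1 ✗; GC 10/21 = 47.6% ✓ — fails.
Primer 3 (19 nt, A=5 T=5 G=5 C=4): 3' end AAA has 0 G/C, need ≥1 ✗; GC 9/19 = 47.4% ✓ — fails.
Primer 4 (22 nt, A=7 T=8 G=1 C=6): 3' end TCC has 2 G/C ✓; GC 7/22 = 31.8%, outside 39.5–57.4% ✗ — fails.

Primer 1 only.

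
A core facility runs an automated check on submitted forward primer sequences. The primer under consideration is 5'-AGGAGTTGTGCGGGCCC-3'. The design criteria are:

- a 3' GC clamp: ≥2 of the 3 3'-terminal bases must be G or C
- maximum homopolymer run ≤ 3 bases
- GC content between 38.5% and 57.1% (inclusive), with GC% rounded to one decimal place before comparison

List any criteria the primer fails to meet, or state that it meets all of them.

Base counts: A=2, T=3, G=8, C=4 (length 17).
GC clamp: 3' end CCC has 3 G/C ✓
homopolymer run: longest run = 3 ✓
GC content: GC 12/17 = 70.6%, outside 38.5–57.1% ✗

Fails: GC content.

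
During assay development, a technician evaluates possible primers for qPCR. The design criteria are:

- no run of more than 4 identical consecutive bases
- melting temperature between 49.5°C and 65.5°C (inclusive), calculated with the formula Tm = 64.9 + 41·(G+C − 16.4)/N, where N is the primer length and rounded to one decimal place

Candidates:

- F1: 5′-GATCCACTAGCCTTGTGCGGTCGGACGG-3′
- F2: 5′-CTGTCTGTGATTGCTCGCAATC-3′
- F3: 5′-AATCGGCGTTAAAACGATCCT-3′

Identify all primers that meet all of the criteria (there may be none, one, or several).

F1 (28 nt, A=4 T=6 G=10 C=8): longest run = 2 ✓; Tm = 64.9 + 41·(18 − 16.4)/28 = 67.2°C, outside 49.5–65.5°C ✗ — fails.
F2 (22 nt, A=3 T=8 G=5 C=6): longest run = 2 ✓; Tm = 64.9 + 41·(11 − 16.4)/22 = 54.8°C ✓ — passes.
F3 (21 nt, A=7 T=5 G=4 C=5): longest run = 4 ✓; Tm = 64.9 + 41·(9 − 16.4)/21 = 50.5°C ✓ — passes.

F2 and F3.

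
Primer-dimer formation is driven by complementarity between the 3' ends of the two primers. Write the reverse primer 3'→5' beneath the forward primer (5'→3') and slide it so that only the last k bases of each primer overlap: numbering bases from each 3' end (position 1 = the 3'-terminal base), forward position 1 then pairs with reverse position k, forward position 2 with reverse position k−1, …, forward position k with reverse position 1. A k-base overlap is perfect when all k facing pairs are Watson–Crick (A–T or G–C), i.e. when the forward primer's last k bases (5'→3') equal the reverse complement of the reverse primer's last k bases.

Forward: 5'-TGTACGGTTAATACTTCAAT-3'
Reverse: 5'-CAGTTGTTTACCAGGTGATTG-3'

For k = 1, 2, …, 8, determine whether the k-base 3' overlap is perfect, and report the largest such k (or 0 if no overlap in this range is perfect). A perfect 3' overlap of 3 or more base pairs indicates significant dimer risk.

Last 8 bases (5'→3') — forward …ACTTCAAT, reverse …GGTGATTG.
Reverse complement of the reverse primer's last 8 bases: CAATCACC; its first k bases are the reverse complement of the reverse primer's last k bases, so a perfect k-base overlap needs the forward primer's last k bases to equal them.
Comparing (forward last k vs required): k=1: T vs C ✗; k=2: AT vs CA ✗; k=3: AAT vs CAA ✗; k=4: CAAT vs CAAT ✓; k=5: TCAAT vs CAATC ✗; k=6: TTCAAT vs CAATCA ✗; k=7: CTTCAAT vs CAATCAC ✗; k=8: ACTTCAAT vs CAATCACC ✗.
Only k = 4 is perfect, so the longest perfect 3' overlap is 4.

Longest perfect overlap: 4 complementary base pairs; significant dimer risk (threshold 3).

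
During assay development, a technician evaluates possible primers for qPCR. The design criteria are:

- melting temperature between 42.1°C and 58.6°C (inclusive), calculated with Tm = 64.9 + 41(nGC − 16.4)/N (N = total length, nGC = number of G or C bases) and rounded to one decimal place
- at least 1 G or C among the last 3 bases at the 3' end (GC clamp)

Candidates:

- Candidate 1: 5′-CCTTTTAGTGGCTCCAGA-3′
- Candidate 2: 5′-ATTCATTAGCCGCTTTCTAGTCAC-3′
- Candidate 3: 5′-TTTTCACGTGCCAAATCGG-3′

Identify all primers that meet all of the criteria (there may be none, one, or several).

Candidate 1 (18 nt, A=3 T=6 G=4 C=5): Tm = 64.9 + 41·(9 − 16.4)/18 = 48.0°C ✓; 3' end AGA has 1 G/C ✓ — passes.
Candidate 2 (24 nt, A=5 T=9 G=3 C=7): Tm = 64.9 + 41·(10 − 16.4)/24 = 54.0°C ✓; 3' end CAC has 2 G/C ✓ — passes.
Candidate 3 (19 nt, A=4 T=6 G=4 C=5): Tm = 64.9 + 41·(9 − 16.4)/19 = 48.9°C ✓; 3' end CGG has 3 G/C ✓ — passes.

Candidate 1, Candidate 2 and Candidate 3.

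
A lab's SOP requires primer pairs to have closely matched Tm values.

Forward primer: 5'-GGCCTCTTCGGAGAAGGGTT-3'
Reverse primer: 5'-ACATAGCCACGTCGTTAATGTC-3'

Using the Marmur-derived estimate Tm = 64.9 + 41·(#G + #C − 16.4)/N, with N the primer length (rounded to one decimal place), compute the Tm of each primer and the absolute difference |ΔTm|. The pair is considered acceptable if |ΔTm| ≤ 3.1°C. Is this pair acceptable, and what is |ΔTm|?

|ΔTm| = 2.9°C; the pair is acceptable.

Forward: G+C = 12, N = 20 → Tm = 64.9 + 41·(12 − 16.4)/20 = 55.9°C.
Reverse: G+C = 10, N = 22 → Tm = 64.9 + 41·(10 − 16.4)/22 = 53.0°C.
|ΔTm| = |55.9 − 53.0| = 2.9°C, ≤ 3.1°C.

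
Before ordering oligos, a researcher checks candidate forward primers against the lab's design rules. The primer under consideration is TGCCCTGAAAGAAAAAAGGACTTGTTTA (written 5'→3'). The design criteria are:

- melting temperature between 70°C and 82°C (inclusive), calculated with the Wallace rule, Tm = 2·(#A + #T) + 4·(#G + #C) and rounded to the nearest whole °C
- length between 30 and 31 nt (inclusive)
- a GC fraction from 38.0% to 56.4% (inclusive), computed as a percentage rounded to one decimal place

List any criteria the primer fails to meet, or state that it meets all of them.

Fails: length, GC content.

Base counts: A=11, T=7, G=6, C=4 (length 28).
Tm: Tm = 2·18 + 4·10 = 76°C ✓
length: length 28, outside 30–31 ✗
GC content: GC 10/28 = 35.7%, outside 38.0–56.4% ✗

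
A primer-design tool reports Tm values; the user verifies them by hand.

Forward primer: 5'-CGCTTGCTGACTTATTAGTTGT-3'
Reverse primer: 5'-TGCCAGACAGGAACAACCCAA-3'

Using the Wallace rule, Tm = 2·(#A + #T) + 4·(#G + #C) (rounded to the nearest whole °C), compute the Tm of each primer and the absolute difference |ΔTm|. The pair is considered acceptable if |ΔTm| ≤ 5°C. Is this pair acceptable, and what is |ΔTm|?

|ΔTm| = 2°C; the pair is acceptable.

Forward: A=3 T=10 G=5 C=4 → Tm = 2·13 + 4·9 = 62°C.
Reverse: A=9 T=1 G=4 C=7 → Tm = 2·10 + 4·11 = 64°C.
|ΔTm| = |62 − 64| = 2°C, ≤ 5°C.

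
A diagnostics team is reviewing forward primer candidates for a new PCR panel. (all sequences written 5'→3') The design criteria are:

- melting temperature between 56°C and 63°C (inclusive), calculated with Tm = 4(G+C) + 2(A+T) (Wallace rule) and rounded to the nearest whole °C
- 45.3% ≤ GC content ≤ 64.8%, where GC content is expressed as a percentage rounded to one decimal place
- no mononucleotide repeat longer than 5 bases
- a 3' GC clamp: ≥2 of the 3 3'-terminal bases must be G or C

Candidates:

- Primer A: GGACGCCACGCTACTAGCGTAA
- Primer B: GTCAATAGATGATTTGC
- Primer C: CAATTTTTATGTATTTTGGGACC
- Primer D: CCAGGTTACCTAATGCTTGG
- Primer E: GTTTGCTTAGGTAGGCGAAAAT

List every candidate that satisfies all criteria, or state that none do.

Primer D only.

Primer A (22 nt, A=6 T=3 G=6 C=7): Tm = 2·9 + 4·13 = 70°C, outside 56–63°C ✗; GC 13/22 = 59.1% ✓; longest run = 2 ✓; 3' end TAA has 0 G/C, need ≥2 ✗ — fails.
Primer B (17 nt, A=5 T=6 G=4 C=2): Tm = 2·11 + 4·6 = 46°C, outside 56–63°C ✗; GC 6/17 = 35.3%, outside 45.3–64.8% ✗; longest run = 3 ✓; 3' end TGC has 2 G/C ✓ — fails.
Primer C (23 nt, A=5 T=11 G=4 C=3): Tm = 2·16 + 4·7 = 60°C ✓; GC 7/23 = 30.4%, outside 45.3–64.8% ✗; longest run = 5 ✓; 3' end ACC has 2 G/C ✓ — fails.
Primer D (20 nt, A=4 T=6 G=5 C=5): Tm = 2·10 + 4·10 = 60°C ✓; GC 10/20 = 50.0% ✓; longest run = 2 ✓; 3' end TGG has 2 G/C ✓ — passes.
Primer E (22 nt, A=6 T=7 G=7 C=2): Tm = 2·13 + 4·9 = 62°C ✓; GC 9/22 = 40.9%, outside 45.3–64.8% ✗; longest run = 4 ✓; 3' end AAT has 0 G/C, need ≥2 ✗ — fails.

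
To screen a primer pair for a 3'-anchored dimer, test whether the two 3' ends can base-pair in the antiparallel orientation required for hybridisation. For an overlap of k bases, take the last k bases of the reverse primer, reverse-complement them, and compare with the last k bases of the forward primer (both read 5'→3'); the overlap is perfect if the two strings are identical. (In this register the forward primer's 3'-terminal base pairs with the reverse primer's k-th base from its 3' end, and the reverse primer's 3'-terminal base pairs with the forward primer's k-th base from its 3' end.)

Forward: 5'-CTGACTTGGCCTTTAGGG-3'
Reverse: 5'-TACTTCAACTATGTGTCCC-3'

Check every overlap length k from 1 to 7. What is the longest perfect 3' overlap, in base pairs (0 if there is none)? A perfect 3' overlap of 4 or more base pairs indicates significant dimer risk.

Longest perfect overlap: 3 complementary base pairs; below the dimer-risk threshold (threshold 4).

Last 7 bases (5'→3') — forward …TTTAGGG, reverse …GTGTCCC.
Reverse complement of the reverse primer's last 7 bases: GGGACAC; its first k bases are the reverse complement of the reverse primer's last k bases, so a perfect k-base overlap needs the forward primer's last k bases to equal them.
Comparing (forward last k vs required): k=1: G vs G ✓; k=2: GG vs GG ✓; k=3: GGG vs GGG ✓; k=4: AGGG vs GGGA ✗; k=5: TAGGG vs GGGAC ✗; k=6: TTAGGG vs GGGACA ✗; k=7: TTTAGGG vs GGGACAC ✗.
Perfect overlaps at k = 1, 2, 3; the largest is 3.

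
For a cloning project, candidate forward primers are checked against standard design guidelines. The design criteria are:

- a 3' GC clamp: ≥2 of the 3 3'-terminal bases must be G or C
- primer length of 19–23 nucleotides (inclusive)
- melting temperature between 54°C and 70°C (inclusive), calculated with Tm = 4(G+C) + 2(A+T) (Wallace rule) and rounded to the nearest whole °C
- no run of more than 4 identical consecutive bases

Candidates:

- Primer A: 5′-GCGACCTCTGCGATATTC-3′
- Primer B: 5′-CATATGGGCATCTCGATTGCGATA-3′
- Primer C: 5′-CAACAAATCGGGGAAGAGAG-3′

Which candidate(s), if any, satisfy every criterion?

Primer C only.

Primer A (18 nt, A=3 T=5 G=4 C=6): 3' end TTC has 1 G/C, need ≥2 ✗; length 18, outside 19–23 ✗; Tm = 2·8 + 4·10 = 56°C ✓; longest run = 2 ✓ — fails.
Primer B (24 nt, A=6 T=7 G=6 C=5): 3' end ATA has 0 G/C, need ≥2 ✗; length 24, outside 19–23 ✗; Tm = 2·13 + 4·11 = 70°C ✓; longest run = 3 ✓ — fails.
Primer C (20 nt, A=9 T=1 G=7 C=3): 3' end GAG has 2 G/C ✓; length 20 ✓; Tm = 2·10 + 4·10 = 60°C ✓; longest run = 4 ✓ — passes.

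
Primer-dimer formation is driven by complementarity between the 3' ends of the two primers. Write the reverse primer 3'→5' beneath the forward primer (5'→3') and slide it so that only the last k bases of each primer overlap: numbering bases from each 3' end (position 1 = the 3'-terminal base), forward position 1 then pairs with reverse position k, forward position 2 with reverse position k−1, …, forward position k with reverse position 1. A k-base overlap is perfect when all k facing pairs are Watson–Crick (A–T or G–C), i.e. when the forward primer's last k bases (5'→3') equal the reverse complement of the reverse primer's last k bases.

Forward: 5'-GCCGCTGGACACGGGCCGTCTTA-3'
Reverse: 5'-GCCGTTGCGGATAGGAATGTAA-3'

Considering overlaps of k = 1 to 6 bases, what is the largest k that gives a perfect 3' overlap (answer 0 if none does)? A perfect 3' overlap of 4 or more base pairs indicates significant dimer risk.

Longest perfect overlap: 3 complementary base pairs; below the dimer-risk threshold (threshold 4).

Last 6 bases (5'→3') — forward …GTCTTA, reverse …ATGTAA.
Reverse complement of the reverse primer's last 6 bases: TTACAT; its first k bases are the reverse complement of the reverse primer's last k bases, so a perfect k-base overlap needs the forward primer's last k bases to equal them.
Comparing (forward last k vs required): k=1: A vs T ✗; k=2: TA vs TT ✗; k=3: TTA vs TTA ✓; k=4: CTTA vs TTAC ✗; k=5: TCTTA vs TTACA ✗; k=6: GTCTTA vs TTACAT ✗.
Only k = 3 is perfect, so the longest perfect 3' overlap is 3.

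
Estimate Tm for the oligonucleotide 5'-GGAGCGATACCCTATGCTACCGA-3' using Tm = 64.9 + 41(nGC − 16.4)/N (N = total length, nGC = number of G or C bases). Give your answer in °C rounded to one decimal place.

Base counts: A=6, T=4, G=6, C=7; G+C = 13, N = 23.
Tm = 64.9 + 41·(13 − 16.4)/23 = 64.9 + -139.40/23 = 58.8°C.

58.8°C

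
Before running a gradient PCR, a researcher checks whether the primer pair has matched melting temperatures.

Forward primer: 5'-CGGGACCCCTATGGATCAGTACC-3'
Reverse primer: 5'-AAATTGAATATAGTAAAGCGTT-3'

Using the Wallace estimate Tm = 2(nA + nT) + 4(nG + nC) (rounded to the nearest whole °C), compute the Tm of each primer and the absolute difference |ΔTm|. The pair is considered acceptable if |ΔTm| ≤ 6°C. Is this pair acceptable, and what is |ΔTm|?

|ΔTm| = 20°C; the pair is not acceptable.

Forward: A=5 T=4 G=6 C=8 → Tm = 2·9 + 4·14 = 74°C.
Reverse: A=10 T=7 G=4 C=1 → Tm = 2·17 + 4·5 = 54°C.
|ΔTm| = |74 − 54| = 20°C, > 6°C.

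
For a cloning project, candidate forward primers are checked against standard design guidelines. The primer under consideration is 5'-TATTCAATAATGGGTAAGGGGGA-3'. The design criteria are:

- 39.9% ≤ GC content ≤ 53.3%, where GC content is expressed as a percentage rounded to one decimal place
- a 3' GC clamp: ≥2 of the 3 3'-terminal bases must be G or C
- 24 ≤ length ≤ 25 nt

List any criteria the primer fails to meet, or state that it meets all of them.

Base counts: A=8, T=6, G=8, C=1 (length 23).
GC content: GC 9/23 = 39.1%, outside 39.9–53.3% ✗
GC clamp: 3' end GGA has 2 G/C ✓
length: length 23, outside 24–25 ✗

Fails: GC content, length.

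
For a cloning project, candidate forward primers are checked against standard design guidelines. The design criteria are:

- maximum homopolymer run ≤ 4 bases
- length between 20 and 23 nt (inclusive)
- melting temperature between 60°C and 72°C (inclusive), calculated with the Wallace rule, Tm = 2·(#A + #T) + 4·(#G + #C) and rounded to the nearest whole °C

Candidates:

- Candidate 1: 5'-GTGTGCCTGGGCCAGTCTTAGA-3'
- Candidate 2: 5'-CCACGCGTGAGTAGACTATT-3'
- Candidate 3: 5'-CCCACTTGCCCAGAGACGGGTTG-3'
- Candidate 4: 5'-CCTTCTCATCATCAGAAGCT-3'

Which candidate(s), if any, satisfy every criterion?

Candidate 1 (22 nt, A=3 T=6 G=8 C=5): longest run = 3 ✓; length 22 ✓; Tm = 2·9 + 4·13 = 70°C ✓ — passes.
Candidate 2 (20 nt, A=5 T=5 G=5 C=5): longest run = 2 ✓; length 20 ✓; Tm = 2·10 + 4·10 = 60°C ✓ — passes.
Candidate 3 (23 nt, A=4 T=4 G=7 C=8): longest run = 3 ✓; length 23 ✓; Tm = 2·8 + 4·15 = 76°C, outside 60–72°C ✗ — fails.
Candidate 4 (20 nt, A=5 T=6 G=2 C=7): longest run = 2 ✓; length 20 ✓; Tm = 2·11 + 4·9 = 58°C, outside 60–72°C ✗ — fails.

Candidate 1 and Candidate 2.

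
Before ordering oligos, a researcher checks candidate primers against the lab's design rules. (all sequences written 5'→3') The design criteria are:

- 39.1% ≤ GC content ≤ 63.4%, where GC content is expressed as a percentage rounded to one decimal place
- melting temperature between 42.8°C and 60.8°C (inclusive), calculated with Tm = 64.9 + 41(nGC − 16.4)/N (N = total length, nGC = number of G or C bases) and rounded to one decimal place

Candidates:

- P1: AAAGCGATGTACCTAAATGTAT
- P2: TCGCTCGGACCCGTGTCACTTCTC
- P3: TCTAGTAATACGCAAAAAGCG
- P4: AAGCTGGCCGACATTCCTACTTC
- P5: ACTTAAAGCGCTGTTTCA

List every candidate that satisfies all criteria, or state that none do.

P1 (22 nt, A=9 T=6 G=4 C=3): GC 7/22 = 31.8%, outside 39.1–63.4% ✗; Tm = 64.9 + 41·(7 − 16.4)/22 = 47.4°C ✓ — fails.
P2 (24 nt, A=2 T=7 G=5 C=10): GC 15/24 = 62.5% ✓; Tm = 64.9 + 41·(15 − 16.4)/24 = 62.5°C, outside 42.8–60.8°C ✗ — fails.
P3 (21 nt, A=9 T=4 G=4 C=4): GC 8/21 = 38.1%, outside 39.1–63.4% ✗; Tm = 64.9 + 41·(8 − 16.4)/21 = 48.5°C ✓ — fails.
P4 (23 nt, A=5 T=6 G=4 C=8): GC 12/23 = 52.2% ✓; Tm = 64.9 + 41·(12 − 16.4)/23 = 57.1°C ✓ — passes.
P5 (18 nt, A=5 T=6 G=3 C=4): GC 7/18 = 38.9%, outside 39.1–63.4% ✗; Tm = 64.9 + 41·(7 − 16.4)/18 = 43.5°C ✓ — fails.

P4 only.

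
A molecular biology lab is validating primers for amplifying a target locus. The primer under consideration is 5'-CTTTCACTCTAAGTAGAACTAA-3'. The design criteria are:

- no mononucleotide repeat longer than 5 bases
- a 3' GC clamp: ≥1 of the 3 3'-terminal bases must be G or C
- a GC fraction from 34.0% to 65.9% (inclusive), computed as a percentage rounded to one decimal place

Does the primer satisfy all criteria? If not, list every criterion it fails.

Fails: GC clamp, GC content.

Base counts: A=8, T=7, G=2, C=5 (length 22).
homopolymer run: longest run = 3 ✓
GC clamp: 3' end TAA has 0 G/C, need ≥1 ✗
GC content: GC 7/22 = 31.8%, outside 34.0–65.9% ✗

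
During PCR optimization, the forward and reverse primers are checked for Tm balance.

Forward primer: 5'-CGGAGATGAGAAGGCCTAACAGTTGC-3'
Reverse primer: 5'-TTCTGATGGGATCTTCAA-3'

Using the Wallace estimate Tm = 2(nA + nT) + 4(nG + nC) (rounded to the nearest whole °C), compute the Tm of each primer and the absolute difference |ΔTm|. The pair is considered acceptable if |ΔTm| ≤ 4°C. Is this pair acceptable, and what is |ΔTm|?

|ΔTm| = 30°C; the pair is not acceptable.

Forward: A=8 T=4 G=9 C=5 → Tm = 2·12 + 4·14 = 80°C.
Reverse: A=4 T=7 G=4 C=3 → Tm = 2·11 + 4·7 = 50°C.
|ΔTm| = |80 − 50| = 30°C, > 4°C.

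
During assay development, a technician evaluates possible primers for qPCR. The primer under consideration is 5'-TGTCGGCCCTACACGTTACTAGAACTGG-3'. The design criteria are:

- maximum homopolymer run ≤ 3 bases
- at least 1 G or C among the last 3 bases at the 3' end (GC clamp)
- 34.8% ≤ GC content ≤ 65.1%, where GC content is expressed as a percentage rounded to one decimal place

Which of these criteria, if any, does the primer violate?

Base counts: A=6, T=7, G=7, C=8 (length 28).
homopolymer run: longest run = 3 ✓
GC clamp: 3' end TGG has 2 G/C ✓
GC content: GC 15/28 = 53.6% ✓

Meets all criteria.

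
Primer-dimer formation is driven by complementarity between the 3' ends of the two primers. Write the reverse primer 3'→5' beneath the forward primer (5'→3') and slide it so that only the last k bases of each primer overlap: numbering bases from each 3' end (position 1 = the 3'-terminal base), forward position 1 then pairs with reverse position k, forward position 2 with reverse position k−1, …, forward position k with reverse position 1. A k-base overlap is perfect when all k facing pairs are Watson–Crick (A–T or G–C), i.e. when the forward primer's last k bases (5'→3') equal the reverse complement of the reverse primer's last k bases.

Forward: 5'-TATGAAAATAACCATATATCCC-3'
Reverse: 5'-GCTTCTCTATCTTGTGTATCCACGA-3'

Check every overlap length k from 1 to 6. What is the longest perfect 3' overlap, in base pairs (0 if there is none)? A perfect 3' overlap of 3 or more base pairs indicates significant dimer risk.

Last 6 bases (5'→3') — forward …TATCCC, reverse …CCACGA.
Reverse complement of the reverse primer's last 6 bases: TCGTGG; its first k bases are the reverse complement of the reverse primer's last k bases, so a perfect k-base overlap needs the forward primer's last k bases to equal them.
Comparing (forward last k vs required): k=1: C vs T ✗; k=2: CC vs TC ✗; k=3: CCC vs TCG ✗; k=4: TCCC vs TCGT ✗; k=5: ATCCC vs TCGTG ✗; k=6: TATCCC vs TCGTGG ✗.
No overlap length from 1 to 6 is perfect, so the longest perfect 3' overlap is 0.

Longest perfect overlap: 0 complementary base pairs; below the dimer-risk threshold (threshold 3).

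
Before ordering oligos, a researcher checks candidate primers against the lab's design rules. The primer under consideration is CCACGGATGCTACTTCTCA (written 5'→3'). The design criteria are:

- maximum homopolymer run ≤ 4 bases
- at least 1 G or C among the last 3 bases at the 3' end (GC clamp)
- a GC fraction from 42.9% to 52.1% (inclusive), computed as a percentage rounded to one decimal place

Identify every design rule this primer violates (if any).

Base counts: A=4, T=5, G=3, C=7 (length 19).
homopolymer run: longest run = 2 ✓
GC clamp: 3' end TCA has 1 G/C ✓
GC content: GC 10/19 = 52.6%, outside 42.9–52.1% ✗

Fails: GC content.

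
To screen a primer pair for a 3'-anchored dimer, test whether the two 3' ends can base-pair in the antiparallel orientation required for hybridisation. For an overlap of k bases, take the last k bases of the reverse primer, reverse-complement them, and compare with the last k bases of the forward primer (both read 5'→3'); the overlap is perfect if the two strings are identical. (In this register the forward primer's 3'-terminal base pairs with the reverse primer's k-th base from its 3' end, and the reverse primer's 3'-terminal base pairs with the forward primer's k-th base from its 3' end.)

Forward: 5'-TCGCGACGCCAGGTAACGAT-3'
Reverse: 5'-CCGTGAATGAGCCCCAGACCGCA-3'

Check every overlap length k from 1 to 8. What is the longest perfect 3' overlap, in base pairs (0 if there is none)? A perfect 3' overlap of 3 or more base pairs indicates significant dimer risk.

Last 8 bases (5'→3') — forward …GTAACGAT, reverse …AGACCGCA.
Reverse complement of the reverse primer's last 8 bases: TGCGGTCT; its first k bases are the reverse complement of the reverse primer's last k bases, so a perfect k-base overlap needs the forward primer's last k bases to equal them.
Comparing (forward last k vs required): k=1: T vs T ✓; k=2: AT vs TG ✗; k=3: GAT vs TGC ✗; k=4: CGAT vs TGCG ✗; k=5: ACGAT vs TGCGG ✗; k=6: AACGAT vs TGCGGT ✗; k=7: TAACGAT vs TGCGGTC ✗; k=8: GTAACGAT vs TGCGGTCT ✗.
Only k = 1 is perfect, so the longest perfect 3' overlap is 1.

Longest perfect overlap: 1 complementary base pair; below the dimer-risk threshold (threshold 3).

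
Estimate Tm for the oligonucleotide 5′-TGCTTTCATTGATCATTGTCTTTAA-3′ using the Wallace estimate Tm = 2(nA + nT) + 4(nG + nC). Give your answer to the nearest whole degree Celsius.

Base counts: A=5, T=13, G=3, C=4 (length 25).
Tm = 2·(5+13) + 4·(3+4) = 2·18 + 4·7 = 36 + 28 = 64°C.

64°C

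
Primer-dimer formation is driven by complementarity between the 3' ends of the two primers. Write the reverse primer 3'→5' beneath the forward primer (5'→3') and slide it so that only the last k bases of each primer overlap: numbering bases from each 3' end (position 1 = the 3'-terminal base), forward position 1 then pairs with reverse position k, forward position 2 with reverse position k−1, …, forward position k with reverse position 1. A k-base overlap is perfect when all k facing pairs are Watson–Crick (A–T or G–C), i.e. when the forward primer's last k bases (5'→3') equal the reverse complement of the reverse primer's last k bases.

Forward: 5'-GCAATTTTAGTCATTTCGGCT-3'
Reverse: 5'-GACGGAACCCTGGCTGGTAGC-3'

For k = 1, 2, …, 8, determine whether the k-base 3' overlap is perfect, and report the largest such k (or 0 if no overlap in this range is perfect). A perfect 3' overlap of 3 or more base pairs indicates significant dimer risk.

Last 8 bases (5'→3') — forward …TTTCGGCT, reverse …CTGGTAGC.
Reverse complement of the reverse primer's last 8 bases: GCTACCAG; its first k bases are the reverse complement of the reverse primer's last k bases, so a perfect k-base overlap needs the forward primer's last k bases to equal them.
Comparing (forward last k vs required): k=1: T vs G ✗; k=2: CT vs GC ✗; k=3: GCT vs GCT ✓; k=4: GGCT vs GCTA ✗; k=5: CGGCT vs GCTAC ✗; k=6: TCGGCT vs GCTACC ✗; k=7: TTCGGCT vs GCTACCA ✗; k=8: TTTCGGCT vs GCTACCAG ✗.
Only k = 3 is perfect, so the longest perfect 3' overlap is 3.

Longest perfect overlap: 3 complementary base pairs; significant dimer risk (threshold 3).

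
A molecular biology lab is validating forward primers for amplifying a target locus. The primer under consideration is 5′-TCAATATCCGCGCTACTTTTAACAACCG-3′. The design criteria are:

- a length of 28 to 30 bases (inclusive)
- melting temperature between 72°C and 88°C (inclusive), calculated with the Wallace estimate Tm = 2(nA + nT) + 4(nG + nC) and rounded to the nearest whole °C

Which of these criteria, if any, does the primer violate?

Base counts: A=8, T=8, G=3, C=9 (length 28).
length: length 28 ✓
Tm: Tm = 2·16 + 4·12 = 80°C ✓

Meets all criteria.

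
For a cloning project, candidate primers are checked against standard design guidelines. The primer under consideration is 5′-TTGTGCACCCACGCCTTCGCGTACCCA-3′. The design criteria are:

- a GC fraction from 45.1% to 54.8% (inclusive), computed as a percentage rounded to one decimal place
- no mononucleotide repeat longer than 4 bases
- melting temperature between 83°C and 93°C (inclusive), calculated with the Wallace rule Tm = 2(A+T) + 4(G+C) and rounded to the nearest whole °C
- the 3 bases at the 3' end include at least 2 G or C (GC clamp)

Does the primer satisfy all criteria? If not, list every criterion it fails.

Base counts: A=4, T=6, G=5, C=12 (length 27).
GC content: GC 17/27 = 63.0%, outside 45.1–54.8% ✗
homopolymer run: longest run = 3 ✓
Tm: Tm = 2·10 + 4·17 = 88°C ✓
GC clamp: 3' end CCA has 2 G/C ✓

Fails: GC content.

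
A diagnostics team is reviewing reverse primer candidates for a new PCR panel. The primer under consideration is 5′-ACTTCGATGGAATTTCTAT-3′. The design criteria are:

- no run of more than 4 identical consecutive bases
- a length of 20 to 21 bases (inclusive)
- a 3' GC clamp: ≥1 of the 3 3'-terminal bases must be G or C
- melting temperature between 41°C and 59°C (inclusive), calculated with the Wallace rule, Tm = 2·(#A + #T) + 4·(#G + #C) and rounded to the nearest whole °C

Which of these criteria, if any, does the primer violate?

Fails: length, GC clamp.

Base counts: A=5, T=8, G=3, C=3 (length 19).
homopolymer run: longest run = 3 ✓
length: length 19, outside 20–21 ✗
GC clamp: 3' end TAT has 0 G/C, need ≥1 ✗
Tm: Tm = 2·13 + 4·6 = 50°C ✓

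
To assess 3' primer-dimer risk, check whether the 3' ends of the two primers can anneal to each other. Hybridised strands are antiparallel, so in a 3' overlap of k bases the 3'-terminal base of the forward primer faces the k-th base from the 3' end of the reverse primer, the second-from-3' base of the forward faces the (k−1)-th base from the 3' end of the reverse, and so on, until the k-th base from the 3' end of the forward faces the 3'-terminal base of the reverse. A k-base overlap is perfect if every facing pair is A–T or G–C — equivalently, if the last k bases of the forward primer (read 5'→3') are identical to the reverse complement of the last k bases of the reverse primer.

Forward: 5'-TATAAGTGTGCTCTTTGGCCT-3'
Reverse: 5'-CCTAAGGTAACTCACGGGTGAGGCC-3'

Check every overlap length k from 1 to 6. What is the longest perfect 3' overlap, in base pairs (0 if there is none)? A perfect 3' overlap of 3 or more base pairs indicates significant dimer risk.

Longest perfect overlap: 5 complementary base pairs; significant dimer risk (threshold 3).

Last 6 bases (5'→3') — forward …TGGCCT, reverse …GAGGCC.
Reverse complement of the reverse primer's last 6 bases: GGCCTC; its first k bases are the reverse complement of the reverse primer's last k bases, so a perfect k-base overlap needs the forward primer's last k bases to equal them.
Comparing (forward last k vs required): k=1: T vs G ✗; k=2: CT vs GG ✗; k=3: CCT vs GGC ✗; k=4: GCCT vs GGCC ✗; k=5: GGCCT vs GGCCT ✓; k=6: TGGCCT vs GGCCTC ✗.
Only k = 5 is perfect, so the longest perfect 3' overlap is 5.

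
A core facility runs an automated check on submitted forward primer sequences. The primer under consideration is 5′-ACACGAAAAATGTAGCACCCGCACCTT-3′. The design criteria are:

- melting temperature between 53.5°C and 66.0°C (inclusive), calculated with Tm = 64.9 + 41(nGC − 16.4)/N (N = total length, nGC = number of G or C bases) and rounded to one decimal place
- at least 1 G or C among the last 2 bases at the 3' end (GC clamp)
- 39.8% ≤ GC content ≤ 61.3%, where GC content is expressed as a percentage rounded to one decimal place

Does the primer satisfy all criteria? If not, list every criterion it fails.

Fails: GC clamp.

Base counts: A=10, T=4, G=4, C=9 (length 27).
Tm: Tm = 64.9 + 41·(13 − 16.4)/27 = 59.7°C ✓
GC clamp: 3' end TT has 0 G/C, need ≥1 ✗
GC content: GC 13/27 = 48.1% ✓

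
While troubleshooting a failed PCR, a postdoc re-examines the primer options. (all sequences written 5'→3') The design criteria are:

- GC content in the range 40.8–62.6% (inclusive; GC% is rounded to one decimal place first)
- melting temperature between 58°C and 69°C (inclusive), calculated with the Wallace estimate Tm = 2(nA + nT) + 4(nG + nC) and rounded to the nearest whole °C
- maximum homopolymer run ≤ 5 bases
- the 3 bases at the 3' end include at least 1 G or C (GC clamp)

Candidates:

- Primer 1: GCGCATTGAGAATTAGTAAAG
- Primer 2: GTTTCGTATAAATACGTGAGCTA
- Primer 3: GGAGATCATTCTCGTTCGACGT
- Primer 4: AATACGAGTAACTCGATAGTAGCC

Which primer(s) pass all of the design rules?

Primer 1 (21 nt, A=8 T=5 G=6 C=2): GC 8/21 = 38.1%, outside 40.8–62.6% ✗; Tm = 2·13 + 4·8 = 58°C ✓; longest run = 3 ✓; 3' end AAG has 1 G/C ✓ — fails.
Primer 2 (23 nt, A=7 T=8 G=5 C=3): GC 8/23 = 34.8%, outside 40.8–62.6% ✗; Tm = 2·15 + 4·8 = 62°C ✓; longest run = 3 ✓; 3' end CTA has 1 G/C ✓ — fails.
Primer 3 (22 nt, A=4 T=7 G=6 C=5): GC 11/22 = 50.0% ✓; Tm = 2·11 + 4·11 = 66°C ✓; longest run = 2 ✓; 3' end CGT has 2 G/C ✓ — passes.
Primer 4 (24 nt, A=9 T=5 G=5 C=5): GC 10/24 = 41.7% ✓; Tm = 2·14 + 4·10 = 68°C ✓; longest run = 2 ✓; 3' end GCC has 3 G/C ✓ — passes.

Primer 3 and Primer 4.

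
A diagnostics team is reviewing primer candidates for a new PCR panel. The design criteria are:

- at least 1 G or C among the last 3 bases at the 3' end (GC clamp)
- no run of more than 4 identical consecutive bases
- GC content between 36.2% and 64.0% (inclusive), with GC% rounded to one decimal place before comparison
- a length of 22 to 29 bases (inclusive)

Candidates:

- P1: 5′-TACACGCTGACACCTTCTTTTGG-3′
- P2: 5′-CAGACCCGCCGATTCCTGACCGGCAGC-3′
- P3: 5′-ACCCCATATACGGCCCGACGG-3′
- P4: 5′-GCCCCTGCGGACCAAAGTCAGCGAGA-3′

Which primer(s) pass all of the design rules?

P1 only.

P1 (23 nt, A=4 T=8 G=4 C=7): 3' end TGG has 2 G/C ✓; longest run = 4 ✓; GC 11/23 = 47.8% ✓; length 23 ✓ — passes.
P2 (27 nt, A=5 T=3 G=7 C=12): 3' end AGC has 2 G/C ✓; longest run = 3 ✓; GC 19/27 = 70.4%, outside 36.2–64.0% ✗; length 27 ✓ — fails.
P3 (21 nt, A=5 T=2 G=5 C=9): 3' end CGG has 3 G/C ✓; longest run = 4 ✓; GC 14/21 = 66.7%, outside 36.2–64.0% ✗; length 21, outside 22–29 ✗ — fails.
P4 (26 nt, A=7 T=2 G=8 C=9): 3' end AGA has 1 G/C ✓; longest run = 4 ✓; GC 17/26 = 65.4%, outside 36.2–64.0% ✗; length 26 ✓ — fails.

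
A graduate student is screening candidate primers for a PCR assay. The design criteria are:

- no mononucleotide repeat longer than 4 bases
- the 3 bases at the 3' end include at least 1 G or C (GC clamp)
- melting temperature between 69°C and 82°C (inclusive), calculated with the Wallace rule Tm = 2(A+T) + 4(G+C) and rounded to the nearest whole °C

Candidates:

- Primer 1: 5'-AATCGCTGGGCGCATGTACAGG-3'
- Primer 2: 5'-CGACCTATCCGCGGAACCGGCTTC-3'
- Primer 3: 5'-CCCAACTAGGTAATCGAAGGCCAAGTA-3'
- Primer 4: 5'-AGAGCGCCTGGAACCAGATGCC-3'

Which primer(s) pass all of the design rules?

Primer 1 (22 nt, A=5 T=4 G=8 C=5): longest run = 3 ✓; 3' end AGG has 2 G/C ✓; Tm = 2·9 + 4·13 = 70°C ✓ — passes.
Primer 2 (24 nt, A=4 T=4 G=6 C=10): longest run = 2 ✓; 3' end TTC has 1 G/C ✓; Tm = 2·8 + 4·16 = 80°C ✓ — passes.
Primer 3 (27 nt, A=10 T=4 G=6 C=7): longest run = 3 ✓; 3' end GTA has 1 G/C ✓; Tm = 2·14 + 4·13 = 80°C ✓ — passes.
Primer 4 (22 nt, A=6 T=2 G=7 C=7): longest run = 2 ✓; 3' end GCC has 3 G/C ✓; Tm = 2·8 + 4·14 = 72°C ✓ — passes.

Primer 1, Primer 2, Primer 3 and Primer 4.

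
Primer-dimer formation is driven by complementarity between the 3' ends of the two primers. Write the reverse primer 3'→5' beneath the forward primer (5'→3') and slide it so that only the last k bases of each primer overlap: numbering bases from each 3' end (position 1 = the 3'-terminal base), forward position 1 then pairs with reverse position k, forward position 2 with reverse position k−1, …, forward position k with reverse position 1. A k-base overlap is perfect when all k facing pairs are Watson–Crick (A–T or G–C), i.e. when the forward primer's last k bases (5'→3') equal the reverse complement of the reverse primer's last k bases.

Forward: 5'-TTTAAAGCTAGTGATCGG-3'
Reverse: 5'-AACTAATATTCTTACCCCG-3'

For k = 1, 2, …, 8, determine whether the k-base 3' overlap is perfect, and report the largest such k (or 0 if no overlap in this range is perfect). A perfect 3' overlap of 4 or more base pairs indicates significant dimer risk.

Last 8 bases (5'→3') — forward …GTGATCGG, reverse …TTACCCCG.
Reverse complement of the reverse primer's last 8 bases: CGGGGTAA; its first k bases are the reverse complement of the reverse primer's last k bases, so a perfect k-base overlap needs the forward primer's last k bases to equal them.
Comparing (forward last k vs required): k=1: G vs C ✗; k=2: GG vs CG ✗; k=3: CGG vs CGG ✓; k=4: TCGG vs CGGG ✗; k=5: ATCGG vs CGGGG ✗; k=6: GATCGG vs CGGGGT ✗; k=7: TGATCGG vs CGGGGTA ✗; k=8: GTGATCGG vs CGGGGTAA ✗.
Only k = 3 is perfect, so the longest perfect 3' overlap is 3.

Longest perfect overlap: 3 complementary base pairs; below the dimer-risk threshold (threshold 4).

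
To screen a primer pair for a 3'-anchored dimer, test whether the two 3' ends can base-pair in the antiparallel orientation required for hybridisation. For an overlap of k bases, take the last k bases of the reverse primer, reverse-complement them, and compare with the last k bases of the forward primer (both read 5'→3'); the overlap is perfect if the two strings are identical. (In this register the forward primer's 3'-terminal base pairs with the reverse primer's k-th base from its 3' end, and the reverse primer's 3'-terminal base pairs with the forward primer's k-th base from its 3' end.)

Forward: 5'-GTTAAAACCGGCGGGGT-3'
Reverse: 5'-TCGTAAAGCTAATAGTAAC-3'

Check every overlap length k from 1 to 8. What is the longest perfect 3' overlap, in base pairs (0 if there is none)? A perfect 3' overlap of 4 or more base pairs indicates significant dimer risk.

Last 8 bases (5'→3') — forward …GGCGGGGT, reverse …ATAGTAAC.
Reverse complement of the reverse primer's last 8 bases: GTTACTAT; its first k bases are the reverse complement of the reverse primer's last k bases, so a perfect k-base overlap needs the forward primer's last k bases to equal them.
Comparing (forward last k vs required): k=1: T vs G ✗; k=2: GT vs GT ✓; k=3: GGT vs GTT ✗; k=4: GGGT vs GTTA ✗; k=5: GGGGT vs GTTAC ✗; k=6: CGGGGT vs GTTACT ✗; k=7: GCGGGGT vs GTTACTA ✗; k=8: GGCGGGGT vs GTTACTAT ✗.
Only k = 2 is perfect, so the longest perfect 3' overlap is 2.

Longest perfect overlap: 2 complementary base pairs; below the dimer-risk threshold (threshold 4).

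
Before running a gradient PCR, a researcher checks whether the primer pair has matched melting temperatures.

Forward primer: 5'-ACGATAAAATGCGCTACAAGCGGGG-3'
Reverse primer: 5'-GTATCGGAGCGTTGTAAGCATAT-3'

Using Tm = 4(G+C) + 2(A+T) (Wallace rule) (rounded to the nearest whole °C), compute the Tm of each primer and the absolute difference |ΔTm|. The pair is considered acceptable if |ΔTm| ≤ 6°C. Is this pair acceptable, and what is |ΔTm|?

|ΔTm| = 10°C; the pair is not acceptable.

Forward: A=9 T=3 G=8 C=5 → Tm = 2·12 + 4·13 = 76°C.
Reverse: A=6 T=7 G=7 C=3 → Tm = 2·13 + 4·10 = 66°C.
|ΔTm| = |76 − 66| = 10°C, > 6°C.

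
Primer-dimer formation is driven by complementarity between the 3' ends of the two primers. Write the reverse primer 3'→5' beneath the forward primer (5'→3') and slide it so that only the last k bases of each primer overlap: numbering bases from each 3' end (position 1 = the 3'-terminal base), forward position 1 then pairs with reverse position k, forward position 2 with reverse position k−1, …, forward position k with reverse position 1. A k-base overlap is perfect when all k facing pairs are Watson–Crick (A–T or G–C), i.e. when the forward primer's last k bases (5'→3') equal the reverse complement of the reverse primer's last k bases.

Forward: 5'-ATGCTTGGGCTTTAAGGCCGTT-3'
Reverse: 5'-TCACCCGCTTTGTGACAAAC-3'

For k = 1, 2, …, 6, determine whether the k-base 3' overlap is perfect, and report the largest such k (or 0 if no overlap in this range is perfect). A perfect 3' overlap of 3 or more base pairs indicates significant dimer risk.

Longest perfect overlap: 3 complementary base pairs; significant dimer risk (threshold 3).

Last 6 bases (5'→3') — forward …GCCGTT, reverse …ACAAAC.
Reverse complement of the reverse primer's last 6 bases: GTTTGT; its first k bases are the reverse complement of the reverse primer's last k bases, so a perfect k-base overlap needs the forward primer's last k bases to equal them.
Comparing (forward last k vs required): k=1: T vs G ✗; k=2: TT vs GT ✗; k=3: GTT vs GTT ✓; k=4: CGTT vs GTTT ✗; k=5: CCGTT vs GTTTG ✗; k=6: GCCGTT vs GTTTGT ✗.
Only k = 3 is perfect, so the longest perfect 3' overlap is 3.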